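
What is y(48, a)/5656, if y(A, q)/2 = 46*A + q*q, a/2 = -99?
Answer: 1479/101 ≈ 14.644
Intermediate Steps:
a = -198 (a = 2*(-99) = -198)
y(A, q) = 2*q**2 + 92*A (y(A, q) = 2*(46*A + q*q) = 2*(46*A + q**2) = 2*(q**2 + 46*A) = 2*q**2 + 92*A)
y(48, a)/5656 = (2*(-198)**2 + 92*48)/5656 = (2*39204 + 4416)*(1/5656) = (78408 + 4416)*(1/5656) = 82824*(1/5656) = 1479/101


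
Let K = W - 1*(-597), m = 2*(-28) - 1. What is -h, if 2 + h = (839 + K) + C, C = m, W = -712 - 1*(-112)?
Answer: -777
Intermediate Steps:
m = -57 (m = -56 - 1 = -57)
W = -600 (W = -712 + 112 = -600)
C = -57
K = -3 (K = -600 - 1*(-597) = -600 + 597 = -3)
h = 777 (h = -2 + ((839 - 3) - 57) = -2 + (836 - 57) = -2 + 779 = 777)
-h = -1*777 = -777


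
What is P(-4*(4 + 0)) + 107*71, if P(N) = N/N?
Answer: 7598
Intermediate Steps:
P(N) = 1
P(-4*(4 + 0)) + 107*71 = 1 + 107*71 = 1 + 7597 = 7598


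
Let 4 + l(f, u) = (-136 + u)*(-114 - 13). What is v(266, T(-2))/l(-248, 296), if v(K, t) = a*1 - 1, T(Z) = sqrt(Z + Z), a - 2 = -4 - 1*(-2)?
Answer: 1/20324 ≈ 4.9203e-5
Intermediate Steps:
a = 0 (a = 2 + (-4 - 1*(-2)) = 2 + (-4 + 2) = 2 - 2 = 0)
l(f, u) = 17268 - 127*u (l(f, u) = -4 + (-136 + u)*(-114 - 13) = -4 + (-136 + u)*(-127) = -4 + (17272 - 127*u) = 17268 - 127*u)
T(Z) = sqrt(2)*sqrt(Z) (T(Z) = sqrt(2*Z) = sqrt(2)*sqrt(Z))
v(K, t) = -1 (v(K, t) = 0*1 - 1 = 0 - 1 = -1)
v(266, T(-2))/l(-248, 296) = -1/(17268 - 127*296) = -1/(17268 - 37592) = -1/(-20324) = -1*(-1/20324) = 1/20324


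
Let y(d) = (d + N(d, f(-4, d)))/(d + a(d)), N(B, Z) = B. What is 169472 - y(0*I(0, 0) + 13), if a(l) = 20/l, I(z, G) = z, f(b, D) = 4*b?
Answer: 32029870/189 ≈ 1.6947e+5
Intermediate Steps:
y(d) = 2*d/(d + 20/d) (y(d) = (d + d)/(d + 20/d) = (2*d)/(d + 20/d) = 2*d/(d + 20/d))
169472 - y(0*I(0, 0) + 13) = 169472 - 2*(0*0 + 13)**2/(20 + (0*0 + 13)**2) = 169472 - 2*(0 + 13)**2/(20 + (0 + 13)**2) = 169472 - 2*13**2/(20 + 13**2) = 169472 - 2*169/(20 + 169) = 169472 - 2*169/189 = 169472 - 1*338/189 = 169472 - 338/189 = 32029870/189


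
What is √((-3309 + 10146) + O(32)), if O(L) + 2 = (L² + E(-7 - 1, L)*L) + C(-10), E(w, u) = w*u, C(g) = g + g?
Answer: I*√353 ≈ 18.788*I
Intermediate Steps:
C(g) = 2*g
E(w, u) = u*w
O(L) = -22 - 7*L² (O(L) = -2 + ((L² + (L*(-7 - 1))*L) + 2*(-10)) = -2 + ((L² + (L*(-8))*L) - 20) = -2 + ((L² + (-8*L)*L) - 20) = -2 + ((L² - 8*L²) - 20) = -2 + (-7*L² - 20) = -2 + (-20 - 7*L²) = -22 - 7*L²)
√((-3309 + 10146) + O(32)) = √((-3309 + 10146) + (-22 - 7*32²)) = √(6837 + (-22 - 7*1024)) = √(6837 + (-22 - 7168)) = √(6837 - 7190) = √(-353) = I*√353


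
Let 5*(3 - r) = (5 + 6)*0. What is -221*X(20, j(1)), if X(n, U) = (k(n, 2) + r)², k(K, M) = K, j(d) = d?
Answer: -116909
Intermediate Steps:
r = 3 (r = 3 - (5 + 6)*0/5 = 3 - 11*0/5 = 3 - ⅕*0 = 3 + 0 = 3)
X(n, U) = (3 + n)² (X(n, U) = (n + 3)² = (3 + n)²)
-221*X(20, j(1)) = -221*(3 + 20)² = -221*23² = -221*529 = -116909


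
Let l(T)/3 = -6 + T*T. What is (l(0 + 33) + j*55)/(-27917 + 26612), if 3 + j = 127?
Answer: -10069/1305 ≈ -7.7157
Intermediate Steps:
j = 124 (j = -3 + 127 = 124)
l(T) = -18 + 3*T² (l(T) = 3*(-6 + T*T) = 3*(-6 + T²) = -18 + 3*T²)
(l(0 + 33) + j*55)/(-27917 + 26612) = ((-18 + 3*(0 + 33)²) + 124*55)/(-27917 + 26612) = ((-18 + 3*33²) + 6820)/(-1305) = ((-18 + 3*1089) + 6820)*(-1/1305) = ((-18 + 3267) + 6820)*(-1/1305) = (3249 + 6820)*(-1/1305) = 10069*(-1/1305) = -10069/1305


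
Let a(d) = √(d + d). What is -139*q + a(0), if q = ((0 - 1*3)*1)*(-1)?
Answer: -417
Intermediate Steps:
a(d) = √2*√d (a(d) = √(2*d) = √2*√d)
q = 3 (q = ((0 - 3)*1)*(-1) = -3*1*(-1) = -3*(-1) = 3)
-139*q + a(0) = -139*3 + √2*√0 = -417 + √2*0 = -417 + 0 = -417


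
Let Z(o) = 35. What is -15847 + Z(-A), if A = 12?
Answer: -15812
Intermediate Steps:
-15847 + Z(-A) = -15847 + 35 = -15812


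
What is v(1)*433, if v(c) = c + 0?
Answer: 433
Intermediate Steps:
v(c) = c
v(1)*433 = 1*433 = 433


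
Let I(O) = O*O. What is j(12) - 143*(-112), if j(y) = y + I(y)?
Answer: 16172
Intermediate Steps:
I(O) = O**2
j(y) = y + y**2
j(12) - 143*(-112) = 12*(1 + 12) - 143*(-112) = 12*13 + 16016 = 156 + 16016 = 16172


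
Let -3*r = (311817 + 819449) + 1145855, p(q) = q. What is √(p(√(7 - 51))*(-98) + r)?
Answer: √(-6831363 - 1764*I*√11)/3 ≈ 0.37307 - 871.23*I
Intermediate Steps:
r = -2277121/3 (r = -((311817 + 819449) + 1145855)/3 = -(1131266 + 1145855)/3 = -⅓*2277121 = -2277121/3 ≈ -7.5904e+5)
√(p(√(7 - 51))*(-98) + r) = √(√(7 - 51)*(-98) - 2277121/3) = √(√(-44)*(-98) - 2277121/3) = √((2*I*√11)*(-98) - 2277121/3) = √(-196*I*√11 - 2277121/3) = √(-2277121/3 - 196*I*√11)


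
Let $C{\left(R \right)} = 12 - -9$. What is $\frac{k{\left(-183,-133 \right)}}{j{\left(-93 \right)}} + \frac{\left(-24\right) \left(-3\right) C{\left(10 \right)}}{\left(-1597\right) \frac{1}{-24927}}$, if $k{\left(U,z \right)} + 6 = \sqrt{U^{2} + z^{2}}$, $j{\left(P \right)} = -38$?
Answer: $\frac{716107647}{30343} - \frac{\sqrt{51178}}{38} \approx 23594.0$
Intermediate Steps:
$C{\left(R \right)} = 21$ ($C{\left(R \right)} = 12 + 9 = 21$)
$k{\left(U,z \right)} = -6 + \sqrt{U^{2} + z^{2}}$
$\frac{k{\left(-183,-133 \right)}}{j{\left(-93 \right)}} + \frac{\left(-24\right) \left(-3\right) C{\left(10 \right)}}{\left(-1597\right) \frac{1}{-24927}} = \frac{-6 + \sqrt{\left(-183\right)^{2} + \left(-133\right)^{2}}}{-38} + \frac{\left(-24\right) \left(-3\right) 21}{\left(-1597\right) \frac{1}{-24927}} = \left(-6 + \sqrt{33489 + 17689}\right) \left(- \frac{1}{38}\right) + \frac{72 \cdot 21}{\left(-1597\right) \left(- \frac{1}{24927}\right)} = \left(-6 + \sqrt{51178}\right) \left(- \frac{1}{38}\right) + \frac{1512}{\frac{1597}{24927}} = \left(\frac{3}{19} - \frac{\sqrt{51178}}{38}\right) + 1512 \cdot \frac{24927}{1597} = \left(\frac{3}{19} - \frac{\sqrt{51178}}{38}\right) + \frac{37689624}{1597} = \frac{716107647}{30343} - \frac{\sqrt{51178}}{38}$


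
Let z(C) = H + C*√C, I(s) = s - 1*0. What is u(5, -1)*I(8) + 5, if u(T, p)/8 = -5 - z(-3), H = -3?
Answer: -123 + 192*I*√3 ≈ -123.0 + 332.55*I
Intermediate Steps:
I(s) = s (I(s) = s + 0 = s)
z(C) = -3 + C^(3/2) (z(C) = -3 + C*√C = -3 + C^(3/2))
u(T, p) = -16 + 24*I*√3 (u(T, p) = 8*(-5 - (-3 + (-3)^(3/2))) = 8*(-5 - (-3 - 3*I*√3)) = 8*(-5 + (3 + 3*I*√3)) = 8*(-2 + 3*I*√3) = -16 + 24*I*√3)
u(5, -1)*I(8) + 5 = (-16 + 24*I*√3)*8 + 5 = (-128 + 192*I*√3) + 5 = -123 + 192*I*√3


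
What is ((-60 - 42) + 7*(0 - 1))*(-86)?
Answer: 9374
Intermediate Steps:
((-60 - 42) + 7*(0 - 1))*(-86) = (-102 + 7*(-1))*(-86) = (-102 - 7)*(-86) = -109*(-86) = 9374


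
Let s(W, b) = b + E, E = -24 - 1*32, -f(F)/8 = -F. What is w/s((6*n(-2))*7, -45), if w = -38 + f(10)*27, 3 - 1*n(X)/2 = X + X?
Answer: -2122/101 ≈ -21.010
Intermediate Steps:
f(F) = 8*F (f(F) = -(-8)*F = 8*F)
n(X) = 6 - 4*X (n(X) = 6 - 2*(X + X) = 6 - 4*X)
E = -56 (E = -24 - 32 = -56)
s(W, b) = -56 + b (s(W, b) = b - 56 = -56 + b)
w = 2122 (w = -38 + (8*10)*27 = -38 + 80*27 = -38 + 2160 = 2122)
w/s((6*n(-2))*7, -45) = 2122/(-56 - 45) = 2122/(-101) = 2122*(-1/101) = -2122/101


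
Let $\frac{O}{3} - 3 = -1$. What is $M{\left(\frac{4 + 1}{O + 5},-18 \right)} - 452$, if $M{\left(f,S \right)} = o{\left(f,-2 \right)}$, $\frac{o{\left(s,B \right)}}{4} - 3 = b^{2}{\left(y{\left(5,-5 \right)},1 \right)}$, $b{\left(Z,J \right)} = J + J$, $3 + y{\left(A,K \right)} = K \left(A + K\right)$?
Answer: $-424$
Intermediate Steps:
$O = 6$ ($O = 9 + 3 \left(-1\right) = 9 - 3 = 6$)
$y{\left(A,K \right)} = -3 + K \left(A + K\right)$
$b{\left(Z,J \right)} = 2 J$
$o{\left(s,B \right)} = 28$ ($o{\left(s,B \right)} = 12 + 4 \left(2 \cdot 1\right)^{2} = 12 + 4 \cdot 2^{2} = 12 + 4 \cdot 4 = 12 + 16 = 28$)
$M{\left(f,S \right)} = 28$
$M{\left(\frac{4 + 1}{O + 5},-18 \right)} - 452 = 28 - 452 = -424$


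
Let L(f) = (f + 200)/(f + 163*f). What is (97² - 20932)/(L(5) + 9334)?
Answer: -46092/37337 ≈ -1.2345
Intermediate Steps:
L(f) = (200 + f)/(164*f) (L(f) = (200 + f)/((164*f)) = (200 + f)*(1/(164*f)) = (200 + f)/(164*f))
(97² - 20932)/(L(5) + 9334) = (97² - 20932)/((1/164)*(200 + 5)/5 + 9334) = (9409 - 20932)/((1/164)*(⅕)*205 + 9334) = -11523/(¼ + 9334) = -11523/37337/4 = -11523*4/37337 = -46092/37337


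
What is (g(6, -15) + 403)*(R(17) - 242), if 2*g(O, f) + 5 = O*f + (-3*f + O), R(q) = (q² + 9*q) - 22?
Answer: 67818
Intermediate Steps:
R(q) = -22 + q² + 9*q
g(O, f) = -5/2 + O/2 - 3*f/2 + O*f/2 (g(O, f) = -5/2 + (O*f + (-3*f + O))/2 = -5/2 + (O*f + (O - 3*f))/2 = -5/2 + (O - 3*f + O*f)/2 = -5/2 + (O/2 - 3*f/2 + O*f/2) = -5/2 + O/2 - 3*f/2 + O*f/2)
(g(6, -15) + 403)*(R(17) - 242) = ((-5/2 + (½)*6 - 3/2*(-15) + (½)*6*(-15)) + 403)*((-22 + 17² + 9*17) - 242) = ((-5/2 + 3 + 45/2 - 45) + 403)*((-22 + 289 + 153) - 242) = (-22 + 403)*(420 - 242) = 381*178 = 67818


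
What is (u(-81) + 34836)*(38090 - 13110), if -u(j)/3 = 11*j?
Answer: 936974820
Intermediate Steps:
u(j) = -33*j
(u(-81) + 34836)*(38090 - 13110) = (-33*(-81) + 34836)*(38090 - 13110) = (2673 + 34836)*24980 = 37509*24980 = 936974820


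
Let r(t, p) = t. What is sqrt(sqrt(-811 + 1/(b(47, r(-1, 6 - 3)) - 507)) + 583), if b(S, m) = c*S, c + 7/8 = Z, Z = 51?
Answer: sqrt(127545056023 + 14791*I*sqrt(177425336963))/14791 ≈ 24.153 + 0.58954*I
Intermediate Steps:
c = 401/8 (c = -7/8 + 51 = 401/8 ≈ 50.125)
b(S, m) = 401*S/8
sqrt(sqrt(-811 + 1/(b(47, r(-1, 6 - 3)) - 507)) + 583) = sqrt(sqrt(-811 + 1/((401/8)*47 - 507)) + 583) = sqrt(sqrt(-811 + 1/(18847/8 - 507)) + 583) = sqrt(sqrt(-811 + 1/(14791/8)) + 583) = sqrt(sqrt(-811 + 8/14791) + 583) = sqrt(sqrt(-11995493/14791) + 583) = sqrt(I*sqrt(177425336963)/14791 + 583) = sqrt(583 + I*sqrt(177425336963)/14791)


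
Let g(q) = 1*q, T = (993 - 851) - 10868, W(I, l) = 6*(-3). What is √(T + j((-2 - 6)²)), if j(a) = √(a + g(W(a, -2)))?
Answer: √(-10726 + √46) ≈ 103.53*I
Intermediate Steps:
W(I, l) = -18
T = -10726 (T = 142 - 10868 = -10726)
g(q) = q
j(a) = √(-18 + a) (j(a) = √(a - 18) = √(-18 + a))
√(T + j((-2 - 6)²)) = √(-10726 + √(-18 + (-2 - 6)²)) = √(-10726 + √(-18 + (-8)²)) = √(-10726 + √(-18 + 64)) = √(-10726 + √46)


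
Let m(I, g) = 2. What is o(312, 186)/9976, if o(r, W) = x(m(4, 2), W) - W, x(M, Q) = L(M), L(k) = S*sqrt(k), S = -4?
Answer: -93/4988 - sqrt(2)/2494 ≈ -0.019212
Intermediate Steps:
L(k) = -4*sqrt(k)
x(M, Q) = -4*sqrt(M)
o(r, W) = -W - 4*sqrt(2) (o(r, W) = -4*sqrt(2) - W = -W - 4*sqrt(2))
o(312, 186)/9976 = (-1*186 - 4*sqrt(2))/9976 = (-186 - 4*sqrt(2))*(1/9976) = -93/4988 - sqrt(2)/2494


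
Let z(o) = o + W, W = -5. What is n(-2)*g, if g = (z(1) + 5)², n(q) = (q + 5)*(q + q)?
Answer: -12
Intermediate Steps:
z(o) = -5 + o (z(o) = o - 5 = -5 + o)
n(q) = 2*q*(5 + q) (n(q) = (5 + q)*(2*q) = 2*q*(5 + q))
g = 1 (g = ((-5 + 1) + 5)² = (-4 + 5)² = 1² = 1)
n(-2)*g = (2*(-2)*(5 - 2))*1 = (2*(-2)*3)*1 = -12*1 = -12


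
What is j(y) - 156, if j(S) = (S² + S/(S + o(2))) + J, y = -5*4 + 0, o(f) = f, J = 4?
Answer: 2242/9 ≈ 249.11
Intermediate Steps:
y = -20 (y = -20 + 0 = -20)
j(S) = 4 + S² + S/(2 + S) (j(S) = (S² + S/(S + 2)) + 4 = (S² + S/(2 + S)) + 4 = 4 + S² + S/(2 + S))
j(y) - 156 = (8 + (-20)³ + 2*(-20)² + 5*(-20))/(2 - 20) - 156 = (8 - 8000 + 2*400 - 100)/(-18) - 156 = -(8 - 8000 + 800 - 100)/18 - 156 = -1/18*(-7292) - 156 = 3646/9 - 156 = 2242/9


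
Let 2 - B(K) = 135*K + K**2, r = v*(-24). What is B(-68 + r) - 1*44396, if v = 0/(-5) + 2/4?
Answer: -39994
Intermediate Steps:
v = 1/2 (v = 0*(-1/5) + 2*(1/4) = 0 + 1/2 = 1/2 ≈ 0.50000)
r = -12 (r = (1/2)*(-24) = -12)
B(K) = 2 - K**2 - 135*K (B(K) = 2 - (135*K + K**2) = 2 - (K**2 + 135*K) = 2 + (-K**2 - 135*K) = 2 - K**2 - 135*K)
B(-68 + r) - 1*44396 = (2 - (-68 - 12)**2 - 135*(-68 - 12)) - 1*44396 = (2 - 1*(-80)**2 - 135*(-80)) - 44396 = (2 - 1*6400 + 10800) - 44396 = (2 - 6400 + 10800) - 44396 = 4402 - 44396 = -39994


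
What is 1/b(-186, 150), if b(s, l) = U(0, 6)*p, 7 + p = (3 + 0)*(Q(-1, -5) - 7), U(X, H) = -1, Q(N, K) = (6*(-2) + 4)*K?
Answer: -1/92 ≈ -0.010870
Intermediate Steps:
Q(N, K) = -8*K (Q(N, K) = (-12 + 4)*K = -8*K)
p = 92 (p = -7 + (3 + 0)*(-8*(-5) - 7) = -7 + 3*(40 - 7) = -7 + 3*33 = -7 + 99 = 92)
b(s, l) = -92 (b(s, l) = -1*92 = -92)
1/b(-186, 150) = 1/(-92) = -1/92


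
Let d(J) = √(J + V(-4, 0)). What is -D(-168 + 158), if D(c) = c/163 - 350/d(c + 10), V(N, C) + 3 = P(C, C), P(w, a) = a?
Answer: 10/163 - 350*I*√3/3 ≈ 0.06135 - 202.07*I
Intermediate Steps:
V(N, C) = -3 + C
d(J) = √(-3 + J) (d(J) = √(J + (-3 + 0)) = √(J - 3) = √(-3 + J))
D(c) = -350/√(7 + c) + c/163 (D(c) = c/163 - 350/√(-3 + (c + 10)) = c*(1/163) - 350/√(-3 + (10 + c)) = c/163 - 350/√(7 + c) = -350/√(7 + c) + c/163)
-D(-168 + 158) = -(-350/√(7 + (-168 + 158)) + (-168 + 158)/163) = -(-350/√(7 - 10) + (1/163)*(-10)) = -(-(-350)*I*√3/3 - 10/163) = -(350*I*√3/3 - 10/163) = -(-10/163 + 350*I*√3/3) = 10/163 - 350*I*√3/3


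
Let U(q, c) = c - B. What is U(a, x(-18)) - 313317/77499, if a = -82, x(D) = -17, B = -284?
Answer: 2264324/8611 ≈ 262.96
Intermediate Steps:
U(q, c) = 284 + c (U(q, c) = c - 1*(-284) = c + 284 = 284 + c)
U(a, x(-18)) - 313317/77499 = (284 - 17) - 313317/77499 = 267 - 313317/77499 = 267 - 1*34813/8611 = 267 - 34813/8611 = 2264324/8611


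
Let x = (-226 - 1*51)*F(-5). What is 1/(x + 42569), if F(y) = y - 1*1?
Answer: 1/44231 ≈ 2.2609e-5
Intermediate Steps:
F(y) = -1 + y (F(y) = y - 1 = -1 + y)
x = 1662 (x = (-226 - 1*51)*(-1 - 5) = (-226 - 51)*(-6) = -277*(-6) = 1662)
1/(x + 42569) = 1/(1662 + 42569) = 1/44231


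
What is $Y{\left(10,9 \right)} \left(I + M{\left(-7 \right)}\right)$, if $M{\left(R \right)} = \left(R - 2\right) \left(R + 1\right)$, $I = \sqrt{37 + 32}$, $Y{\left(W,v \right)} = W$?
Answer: $540 + 10 \sqrt{69} \approx 623.07$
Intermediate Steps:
$I = \sqrt{69} \approx 8.3066$
$M{\left(R \right)} = \left(1 + R\right) \left(-2 + R\right)$ ($M{\left(R \right)} = \left(-2 + R\right) \left(1 + R\right) = \left(1 + R\right) \left(-2 + R\right)$)
$Y{\left(10,9 \right)} \left(I + M{\left(-7 \right)}\right) = 10 \left(\sqrt{69} - \left(-5 - 49\right)\right) = 10 \left(\sqrt{69} + \left(-2 + 49 + 7\right)\right) = 10 \left(\sqrt{69} + 54\right) = 10 \left(54 + \sqrt{69}\right) = 540 + 10 \sqrt{69}$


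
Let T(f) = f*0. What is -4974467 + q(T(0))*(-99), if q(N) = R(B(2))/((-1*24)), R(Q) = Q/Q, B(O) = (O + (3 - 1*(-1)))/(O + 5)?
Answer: -39795703/8 ≈ -4.9745e+6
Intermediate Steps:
T(f) = 0
B(O) = (4 + O)/(5 + O) (B(O) = (O + (3 + 1))/(5 + O) = (O + 4)/(5 + O) = (4 + O)/(5 + O))
R(Q) = 1
q(N) = -1/24 (q(N) = 1/(-1*24) = 1/(-24) = 1*(-1/24) = -1/24)
-4974467 + q(T(0))*(-99) = -4974467 - 1/24*(-99) = -4974467 + 33/8 = -39795703/8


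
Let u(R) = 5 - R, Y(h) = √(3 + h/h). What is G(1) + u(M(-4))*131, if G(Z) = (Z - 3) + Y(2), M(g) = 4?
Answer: 131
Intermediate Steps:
Y(h) = 2 (Y(h) = √(3 + 1) = √4 = 2)
G(Z) = -1 + Z (G(Z) = (Z - 3) + 2 = (-3 + Z) + 2 = -1 + Z)
G(1) + u(M(-4))*131 = (-1 + 1) + (5 - 1*4)*131 = 0 + (5 - 4)*131 = 0 + 1*131 = 0 + 131 = 131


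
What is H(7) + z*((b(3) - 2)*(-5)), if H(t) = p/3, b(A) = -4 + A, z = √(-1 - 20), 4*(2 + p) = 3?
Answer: -5/12 + 15*I*√21 ≈ -0.41667 + 68.739*I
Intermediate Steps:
p = -5/4 (p = -2 + (¼)*3 = -2 + ¾ = -5/4 ≈ -1.2500)
z = I*√21 (z = √(-21) = I*√21 ≈ 4.5826*I)
H(t) = -5/12 (H(t) = -5/4/3 = -5/4*⅓ = -5/12)
H(7) + z*((b(3) - 2)*(-5)) = -5/12 + (I*√21)*(((-4 + 3) - 2)*(-5)) = -5/12 + (I*√21)*((-1 - 2)*(-5)) = -5/12 + (I*√21)*(-3*(-5)) = -5/12 + (I*√21)*15 = -5/12 + 15*I*√21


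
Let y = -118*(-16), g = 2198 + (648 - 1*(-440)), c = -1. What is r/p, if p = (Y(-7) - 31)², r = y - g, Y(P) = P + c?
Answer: -466/507 ≈ -0.91913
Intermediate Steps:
g = 3286 (g = 2198 + (648 + 440) = 2198 + 1088 = 3286)
y = 1888
Y(P) = -1 + P (Y(P) = P - 1 = -1 + P)
r = -1398 (r = 1888 - 1*3286 = 1888 - 3286 = -1398)
p = 1521 (p = ((-1 - 7) - 31)² = (-8 - 31)² = (-39)² = 1521)
r/p = -1398/1521 = -1398*1/1521 = -466/507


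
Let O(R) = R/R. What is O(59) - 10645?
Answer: -10644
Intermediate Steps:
O(R) = 1
O(59) - 10645 = 1 - 10645 = -10644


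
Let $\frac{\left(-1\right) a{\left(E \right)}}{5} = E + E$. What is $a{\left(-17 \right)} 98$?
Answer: $16660$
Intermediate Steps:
$a{\left(E \right)} = - 10 E$ ($a{\left(E \right)} = - 5 \left(E + E\right) = - 5 \cdot 2 E = - 10 E$)
$a{\left(-17 \right)} 98 = \left(-10\right) \left(-17\right) 98 = 170 \cdot 98 = 16660$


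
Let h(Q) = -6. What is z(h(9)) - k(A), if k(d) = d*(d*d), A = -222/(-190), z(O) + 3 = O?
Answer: -9084006/857375 ≈ -10.595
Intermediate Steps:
z(O) = -3 + O
A = 111/95 (A = -222*(-1/190) = 111/95 ≈ 1.1684)
k(d) = d³ (k(d) = d*d² = d³)
z(h(9)) - k(A) = (-3 - 6) - (111/95)³ = -9 - 1*1367631/857375 = -9 - 1367631/857375 = -9084006/857375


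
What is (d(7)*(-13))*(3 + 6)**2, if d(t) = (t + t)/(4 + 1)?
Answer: -14742/5 ≈ -2948.4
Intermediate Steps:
d(t) = 2*t/5 (d(t) = (2*t)/5 = (2*t)*(1/5) = 2*t/5)
(d(7)*(-13))*(3 + 6)**2 = (((2/5)*7)*(-13))*(3 + 6)**2 = ((14/5)*(-13))*9**2 = -182/5*81 = -14742/5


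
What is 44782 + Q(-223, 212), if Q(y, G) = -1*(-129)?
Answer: 44911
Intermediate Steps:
Q(y, G) = 129
44782 + Q(-223, 212) = 44782 + 129 = 44911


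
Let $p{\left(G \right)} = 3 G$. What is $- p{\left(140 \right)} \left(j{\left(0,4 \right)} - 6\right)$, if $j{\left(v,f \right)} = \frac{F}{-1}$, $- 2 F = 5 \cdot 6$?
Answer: $-3780$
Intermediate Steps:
$F = -15$ ($F = - \frac{5 \cdot 6}{2} = \left(- \frac{1}{2}\right) 30 = -15$)
$j{\left(v,f \right)} = 15$ ($j{\left(v,f \right)} = - \frac{15}{-1} = \left(-15\right) \left(-1\right) = 15$)
$- p{\left(140 \right)} \left(j{\left(0,4 \right)} - 6\right) = - 3 \cdot 140 \left(15 - 6\right) = \left(-1\right) 420 \cdot 9 = \left(-420\right) 9 = -3780$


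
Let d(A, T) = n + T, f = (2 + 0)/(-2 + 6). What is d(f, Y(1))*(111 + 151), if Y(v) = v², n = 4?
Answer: 1310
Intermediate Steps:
f = ½ (f = 2/4 = 2*(¼) = ½ ≈ 0.50000)
d(A, T) = 4 + T
d(f, Y(1))*(111 + 151) = (4 + 1²)*(111 + 151) = (4 + 1)*262 = 5*262 = 1310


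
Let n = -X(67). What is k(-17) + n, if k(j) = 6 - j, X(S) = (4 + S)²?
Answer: -5018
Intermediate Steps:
n = -5041 (n = -(4 + 67)² = -1*71² = -1*5041 = -5041)
k(-17) + n = (6 - 1*(-17)) - 5041 = (6 + 17) - 5041 = 23 - 5041 = -5018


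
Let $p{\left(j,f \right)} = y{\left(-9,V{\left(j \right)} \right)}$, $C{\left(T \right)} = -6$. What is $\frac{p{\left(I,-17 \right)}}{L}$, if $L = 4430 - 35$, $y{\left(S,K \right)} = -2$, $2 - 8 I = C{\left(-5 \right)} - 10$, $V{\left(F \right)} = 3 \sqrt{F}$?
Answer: $- \frac{2}{4395} \approx -0.00045506$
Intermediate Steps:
$I = \frac{9}{4}$ ($I = \frac{1}{4} - \frac{-6 - 10}{8} = \frac{1}{4} - -2 = \frac{1}{4} + 2 = \frac{9}{4} \approx 2.25$)
$p{\left(j,f \right)} = -2$
$L = 4395$
$\frac{p{\left(I,-17 \right)}}{L} = - \frac{2}{4395}$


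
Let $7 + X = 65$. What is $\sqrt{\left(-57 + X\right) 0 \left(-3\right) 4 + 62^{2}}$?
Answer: $62$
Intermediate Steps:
$X = 58$ ($X = -7 + 65 = 58$)
$\sqrt{\left(-57 + X\right) 0 \left(-3\right) 4 + 62^{2}} = \sqrt{\left(-57 + 58\right) 0 \left(-3\right) 4 + 62^{2}} = \sqrt{1 \cdot 0 \cdot 4 + 3844} = \sqrt{1 \cdot 0 + 3844} = \sqrt{0 + 3844} = \sqrt{3844} = 62$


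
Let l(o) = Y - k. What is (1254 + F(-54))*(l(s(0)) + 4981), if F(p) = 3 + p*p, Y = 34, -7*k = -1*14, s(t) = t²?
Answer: 20919249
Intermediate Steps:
k = 2 (k = -(-1)*14/7 = -⅐*(-14) = 2)
F(p) = 3 + p²
l(o) = 32 (l(o) = 34 - 1*2 = 34 - 2 = 32)
(1254 + F(-54))*(l(s(0)) + 4981) = (1254 + (3 + (-54)²))*(32 + 4981) = (1254 + (3 + 2916))*5013 = (1254 + 2919)*5013 = 4173*5013 = 20919249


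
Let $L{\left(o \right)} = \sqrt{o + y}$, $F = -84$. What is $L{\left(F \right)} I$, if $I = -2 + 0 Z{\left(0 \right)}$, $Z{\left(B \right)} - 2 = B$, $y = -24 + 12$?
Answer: $- 8 i \sqrt{6} \approx - 19.596 i$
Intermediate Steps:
$y = -12$
$Z{\left(B \right)} = 2 + B$
$L{\left(o \right)} = \sqrt{-12 + o}$ ($L{\left(o \right)} = \sqrt{o - 12} = \sqrt{-12 + o}$)
$I = -2$ ($I = -2 + 0 \left(2 + 0\right) = -2 + 0 \cdot 2 = -2 + 0 = -2$)
$L{\left(F \right)} I = \sqrt{-12 - 84} \left(-2\right) = \sqrt{-96} \left(-2\right) = 4 i \sqrt{6} \left(-2\right) = - 8 i \sqrt{6}$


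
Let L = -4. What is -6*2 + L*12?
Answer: -60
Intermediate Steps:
-6*2 + L*12 = -6*2 - 4*12 = -12 - 48 = -60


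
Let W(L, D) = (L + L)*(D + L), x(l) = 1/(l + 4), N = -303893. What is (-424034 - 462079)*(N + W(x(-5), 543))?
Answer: 270244084401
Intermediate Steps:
x(l) = 1/(4 + l)
W(L, D) = 2*L*(D + L) (W(L, D) = (2*L)*(D + L) = 2*L*(D + L))
(-424034 - 462079)*(N + W(x(-5), 543)) = (-424034 - 462079)*(-303893 + 2*(543 + 1/(4 - 5))/(4 - 5)) = -886113*(-303893 + 2*(543 + 1/(-1))/(-1)) = -886113*(-303893 + 2*(-1)*(543 - 1)) = -886113*(-303893 + 2*(-1)*542) = -886113*(-303893 - 1084) = -886113*(-304977) = 270244084401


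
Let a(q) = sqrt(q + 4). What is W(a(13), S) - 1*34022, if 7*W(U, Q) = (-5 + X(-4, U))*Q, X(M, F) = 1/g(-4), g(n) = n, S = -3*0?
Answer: -34022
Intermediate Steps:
a(q) = sqrt(4 + q)
S = 0
X(M, F) = -1/4 (X(M, F) = 1/(-4) = -1/4)
W(U, Q) = -3*Q/4 (W(U, Q) = ((-5 - 1/4)*Q)/7 = (-21*Q/4)/7 = -3*Q/4)
W(a(13), S) - 1*34022 = -3/4*0 - 1*34022 = 0 - 34022 = -34022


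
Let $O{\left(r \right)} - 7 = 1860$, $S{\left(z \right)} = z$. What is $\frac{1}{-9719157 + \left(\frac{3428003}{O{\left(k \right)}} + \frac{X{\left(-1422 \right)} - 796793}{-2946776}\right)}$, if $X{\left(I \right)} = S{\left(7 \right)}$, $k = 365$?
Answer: $- \frac{2750815396}{26730555189457277} \approx -1.0291 \cdot 10^{-7}$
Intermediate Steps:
$X{\left(I \right)} = 7$
$O{\left(r \right)} = 1867$ ($O{\left(r \right)} = 7 + 1860 = 1867$)
$\frac{1}{-9719157 + \left(\frac{3428003}{O{\left(k \right)}} + \frac{X{\left(-1422 \right)} - 796793}{-2946776}\right)} = \frac{1}{-9719157 + \left(\frac{3428003}{1867} + \frac{7 - 796793}{-2946776}\right)} = \frac{1}{-9719157 + \left(3428003 \cdot \frac{1}{1867} - - \frac{398393}{1473388}\right)} = \frac{1}{-9719157 + \left(\frac{3428003}{1867} + \frac{398393}{1473388}\right)} = \frac{1}{-9719157 + \frac{5051522283895}{2750815396}} = \frac{1}{- \frac{26730555189457277}{2750815396}} = - \frac{2750815396}{26730555189457277}$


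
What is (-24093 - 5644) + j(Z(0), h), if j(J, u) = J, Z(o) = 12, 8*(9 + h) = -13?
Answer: -29725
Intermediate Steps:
h = -85/8 (h = -9 + (⅛)*(-13) = -9 - 13/8 = -85/8 ≈ -10.625)
(-24093 - 5644) + j(Z(0), h) = (-24093 - 5644) + 12 = -29737 + 12 = -29725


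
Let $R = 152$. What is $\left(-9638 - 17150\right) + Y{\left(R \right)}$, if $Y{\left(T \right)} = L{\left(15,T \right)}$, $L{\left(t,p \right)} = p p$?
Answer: $-3684$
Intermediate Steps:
$L{\left(t,p \right)} = p^{2}$
$Y{\left(T \right)} = T^{2}$
$\left(-9638 - 17150\right) + Y{\left(R \right)} = \left(-9638 - 17150\right) + 152^{2} = -26788 + 23104 = -3684$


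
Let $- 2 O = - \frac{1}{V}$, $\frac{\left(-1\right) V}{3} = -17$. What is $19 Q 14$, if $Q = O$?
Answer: $\frac{133}{51} \approx 2.6078$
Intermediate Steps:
$V = 51$ ($V = \left(-3\right) \left(-17\right) = 51$)
$O = \frac{1}{102}$ ($O = - \frac{\left(-1\right) \frac{1}{51}}{2} = \left(- \frac{1}{2}\right) \left(- \frac{1}{51}\right) = \frac{1}{102} \approx 0.0098039$)
$Q = \frac{1}{102} \approx 0.0098039$
$19 Q 14 = 19 \cdot \frac{1}{102} \cdot 14 = \frac{19}{102} \cdot 14 = \frac{133}{51}$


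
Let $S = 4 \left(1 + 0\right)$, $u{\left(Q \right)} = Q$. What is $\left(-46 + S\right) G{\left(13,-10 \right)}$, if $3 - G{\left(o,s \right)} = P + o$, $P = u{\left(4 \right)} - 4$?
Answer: $420$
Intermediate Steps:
$S = 4$ ($S = 4 \cdot 1 = 4$)
$P = 0$ ($P = 4 - 4 = 0$)
$G{\left(o,s \right)} = 3 - o$ ($G{\left(o,s \right)} = 3 - \left(0 + o\right) = 3 - o$)
$\left(-46 + S\right) G{\left(13,-10 \right)} = \left(-46 + 4\right) \left(3 - 13\right) = - 42 \left(3 - 13\right) = \left(-42\right) \left(-10\right) = 420$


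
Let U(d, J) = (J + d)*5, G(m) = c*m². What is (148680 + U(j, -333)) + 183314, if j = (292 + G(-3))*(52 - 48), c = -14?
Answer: 333649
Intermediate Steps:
G(m) = -14*m²
j = 664 (j = (292 - 14*(-3)²)*(52 - 48) = (292 - 14*9)*4 = (292 - 126)*4 = 166*4 = 664)
U(d, J) = 5*J + 5*d
(148680 + U(j, -333)) + 183314 = (148680 + (5*(-333) + 5*664)) + 183314 = (148680 + (-1665 + 3320)) + 183314 = (148680 + 1655) + 183314 = 150335 + 183314 = 333649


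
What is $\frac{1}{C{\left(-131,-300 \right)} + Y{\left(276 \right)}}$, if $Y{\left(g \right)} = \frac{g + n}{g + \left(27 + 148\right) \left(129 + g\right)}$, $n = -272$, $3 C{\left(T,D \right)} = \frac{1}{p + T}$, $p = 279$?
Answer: $\frac{94868}{219} \approx 433.19$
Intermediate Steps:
$C{\left(T,D \right)} = \frac{1}{3 \left(279 + T\right)}$
$Y{\left(g \right)} = \frac{-272 + g}{22575 + 176 g}$ ($Y{\left(g \right)} = \frac{g - 272}{g + \left(27 + 148\right) \left(129 + g\right)} = \frac{-272 + g}{g + 175 \left(129 + g\right)} = \frac{-272 + g}{g + \left(22575 + 175 g\right)} = \frac{-272 + g}{22575 + 176 g}$)
$\frac{1}{C{\left(-131,-300 \right)} + Y{\left(276 \right)}} = \frac{1}{\frac{1}{3 \left(279 - 131\right)} + \frac{-272 + 276}{22575 + 176 \cdot 276}} = \frac{1}{\frac{1}{3 \cdot 148} + \frac{1}{22575 + 48576} \cdot 4} = \frac{1}{\frac{1}{3} \cdot \frac{1}{148} + \frac{1}{71151} \cdot 4} = \frac{1}{\frac{1}{444} + \frac{1}{71151} \cdot 4} = \frac{1}{\frac{1}{444} + \frac{4}{71151}} = \frac{1}{\frac{219}{94868}} = \frac{94868}{219}$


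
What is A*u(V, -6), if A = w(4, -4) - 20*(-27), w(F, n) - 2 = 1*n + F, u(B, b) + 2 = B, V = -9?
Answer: -5962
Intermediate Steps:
u(B, b) = -2 + B
w(F, n) = 2 + F + n (w(F, n) = 2 + (1*n + F) = 2 + (n + F) = 2 + (F + n) = 2 + F + n)
A = 542 (A = (2 + 4 - 4) - 20*(-27) = 2 + 540 = 542)
A*u(V, -6) = 542*(-2 - 9) = 542*(-11) = -5962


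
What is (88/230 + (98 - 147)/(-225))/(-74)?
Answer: -3107/382950 ≈ -0.0081133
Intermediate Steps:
(88/230 + (98 - 147)/(-225))/(-74) = (88*(1/230) - 49*(-1/225))*(-1/74) = (44/115 + 49/225)*(-1/74) = (3107/5175)*(-1/74) = -3107/382950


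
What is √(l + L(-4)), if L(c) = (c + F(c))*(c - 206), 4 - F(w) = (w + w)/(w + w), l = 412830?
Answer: 4*√25815 ≈ 642.68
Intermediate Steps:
F(w) = 3 (F(w) = 4 - (w + w)/(w + w) = 4 - 2*w/(2*w) = 4 - 2*w*1/(2*w) = 4 - 1*1 = 4 - 1 = 3)
L(c) = (-206 + c)*(3 + c) (L(c) = (c + 3)*(c - 206) = (3 + c)*(-206 + c) = (-206 + c)*(3 + c))
√(l + L(-4)) = √(412830 + (-618 + (-4)² - 203*(-4))) = √(412830 + (-618 + 16 + 812)) = √(412830 + 210) = √413040 = 4*√25815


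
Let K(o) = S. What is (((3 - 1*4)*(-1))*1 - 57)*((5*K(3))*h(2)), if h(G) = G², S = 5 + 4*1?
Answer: -10080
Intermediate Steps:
S = 9 (S = 5 + 4 = 9)
K(o) = 9
(((3 - 1*4)*(-1))*1 - 57)*((5*K(3))*h(2)) = (((3 - 1*4)*(-1))*1 - 57)*((5*9)*2²) = (((3 - 4)*(-1))*1 - 57)*(45*4) = (-1*(-1)*1 - 57)*180 = (1*1 - 57)*180 = (1 - 57)*180 = -56*180 = -10080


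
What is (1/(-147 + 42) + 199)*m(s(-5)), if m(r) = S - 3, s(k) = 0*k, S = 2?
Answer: -20894/105 ≈ -198.99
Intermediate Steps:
s(k) = 0
m(r) = -1 (m(r) = 2 - 3 = -1)
(1/(-147 + 42) + 199)*m(s(-5)) = (1/(-147 + 42) + 199)*(-1) = (1/(-105) + 199)*(-1) = (-1/105 + 199)*(-1) = (20894/105)*(-1) = -20894/105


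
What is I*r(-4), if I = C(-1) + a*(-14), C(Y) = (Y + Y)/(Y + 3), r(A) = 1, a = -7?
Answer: 97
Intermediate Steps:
C(Y) = 2*Y/(3 + Y) (C(Y) = (2*Y)/(3 + Y) = 2*Y/(3 + Y))
I = 97 (I = 2*(-1)/(3 - 1) - 7*(-14) = 2*(-1)/2 + 98 = 2*(-1)*(½) + 98 = -1 + 98 = 97)
I*r(-4) = 97*1 = 97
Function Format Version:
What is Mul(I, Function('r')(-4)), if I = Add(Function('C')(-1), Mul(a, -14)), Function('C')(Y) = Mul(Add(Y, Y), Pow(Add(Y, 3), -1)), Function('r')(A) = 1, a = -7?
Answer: 97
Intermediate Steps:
Function('C')(Y) = Mul(2, Y, Pow(Add(3, Y), -1)) (Function('C')(Y) = Mul(Mul(2, Y), Pow(Add(3, Y), -1)) = Mul(2, Y, Pow(Add(3, Y), -1)))
I = 97 (I = Add(Mul(2, -1, Pow(Add(3, -1), -1)), Mul(-7, -14)) = Add(Mul(2, -1, Pow(2, -1)), 98) = Add(Mul(2, -1, Rational(1, 2)), 98) = Add(-1, 98) = 97)
Mul(I, Function('r')(-4)) = Mul(97, 1) = 97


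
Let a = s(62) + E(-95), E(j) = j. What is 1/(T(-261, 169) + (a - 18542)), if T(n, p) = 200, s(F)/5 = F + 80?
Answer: -1/17727 ≈ -5.6411e-5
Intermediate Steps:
s(F) = 400 + 5*F (s(F) = 5*(F + 80) = 5*(80 + F) = 400 + 5*F)
a = 615 (a = (400 + 5*62) - 95 = (400 + 310) - 95 = 710 - 95 = 615)
1/(T(-261, 169) + (a - 18542)) = 1/(200 + (615 - 18542)) = 1/(200 - 17927) = 1/(-17727) = -1/17727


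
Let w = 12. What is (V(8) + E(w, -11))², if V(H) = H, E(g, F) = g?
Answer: 400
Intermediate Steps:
(V(8) + E(w, -11))² = (8 + 12)² = 20² = 400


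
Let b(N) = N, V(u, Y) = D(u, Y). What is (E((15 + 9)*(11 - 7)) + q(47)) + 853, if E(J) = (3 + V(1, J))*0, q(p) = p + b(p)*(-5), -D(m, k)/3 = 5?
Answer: 665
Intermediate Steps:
D(m, k) = -15 (D(m, k) = -3*5 = -15)
V(u, Y) = -15
q(p) = -4*p (q(p) = p + p*(-5) = p - 5*p = -4*p)
E(J) = 0 (E(J) = (3 - 15)*0 = -12*0 = 0)
(E((15 + 9)*(11 - 7)) + q(47)) + 853 = (0 - 4*47) + 853 = (0 - 188) + 853 = -188 + 853 = 665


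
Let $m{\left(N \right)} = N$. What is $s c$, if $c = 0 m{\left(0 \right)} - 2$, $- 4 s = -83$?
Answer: $- \frac{83}{2} \approx -41.5$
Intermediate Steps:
$s = \frac{83}{4}$ ($s = \left(- \frac{1}{4}\right) \left(-83\right) = \frac{83}{4} \approx 20.75$)
$c = -2$ ($c = 0 \cdot 0 - 2 = 0 - 2 = -2$)
$s c = \frac{83}{4} \left(-2\right) = - \frac{83}{2}$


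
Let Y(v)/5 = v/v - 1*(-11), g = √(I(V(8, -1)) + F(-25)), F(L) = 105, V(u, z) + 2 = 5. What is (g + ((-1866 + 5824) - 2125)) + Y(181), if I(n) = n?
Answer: 1893 + 6*√3 ≈ 1903.4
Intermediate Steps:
V(u, z) = 3 (V(u, z) = -2 + 5 = 3)
g = 6*√3 (g = √(3 + 105) = √108 = 6*√3 ≈ 10.392)
Y(v) = 60 (Y(v) = 5*(v/v - 1*(-11)) = 5*(1 + 11) = 5*12 = 60)
(g + ((-1866 + 5824) - 2125)) + Y(181) = (6*√3 + ((-1866 + 5824) - 2125)) + 60 = (6*√3 + (3958 - 2125)) + 60 = (6*√3 + 1833) + 60 = (1833 + 6*√3) + 60 = 1893 + 6*√3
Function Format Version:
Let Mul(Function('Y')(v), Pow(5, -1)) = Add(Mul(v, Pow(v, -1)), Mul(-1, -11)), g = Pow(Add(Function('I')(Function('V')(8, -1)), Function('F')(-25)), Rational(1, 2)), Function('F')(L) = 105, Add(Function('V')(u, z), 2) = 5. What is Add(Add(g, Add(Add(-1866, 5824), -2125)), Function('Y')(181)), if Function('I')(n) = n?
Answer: Add(1893, Mul(6, Pow(3, Rational(1, 2)))) ≈ 1903.4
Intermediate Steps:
Function('V')(u, z) = 3 (Function('V')(u, z) = Add(-2, 5) = 3)
g = Mul(6, Pow(3, Rational(1, 2))) (g = Pow(Add(3, 105), Rational(1, 2)) = Pow(108, Rational(1, 2)) = Mul(6, Pow(3, Rational(1, 2))) ≈ 10.392)
Function('Y')(v) = 60 (Function('Y')(v) = Mul(5, Add(Mul(v, Pow(v, -1)), Mul(-1, -11))) = Mul(5, Add(1, 11)) = Mul(5, 12) = 60)
Add(Add(g, Add(Add(-1866, 5824), -2125)), Function('Y')(181)) = Add(Add(Mul(6, Pow(3, Rational(1, 2))), Add(Add(-1866, 5824), -2125)), 60) = Add(Add(Mul(6, Pow(3, Rational(1, 2))), Add(3958, -2125)), 60) = Add(Add(Mul(6, Pow(3, Rational(1, 2))), 1833), 60) = Add(Add(1833, Mul(6, Pow(3, Rational(1, 2)))), 60) = Add(1893, Mul(6, Pow(3, Rational(1, 2))))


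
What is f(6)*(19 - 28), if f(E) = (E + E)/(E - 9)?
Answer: 36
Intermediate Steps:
f(E) = 2*E/(-9 + E) (f(E) = (2*E)/(-9 + E) = 2*E/(-9 + E))
f(6)*(19 - 28) = (2*6/(-9 + 6))*(19 - 28) = (2*6/(-3))*(-9) = (2*6*(-1/3))*(-9) = -4*(-9) = 36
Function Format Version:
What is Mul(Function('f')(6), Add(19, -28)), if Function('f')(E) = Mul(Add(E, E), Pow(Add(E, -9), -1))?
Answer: 36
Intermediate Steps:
Function('f')(E) = Mul(2, E, Pow(Add(-9, E), -1)) (Function('f')(E) = Mul(Mul(2, E), Pow(Add(-9, E), -1)) = Mul(2, E, Pow(Add(-9, E), -1)))
Mul(Function('f')(6), Add(19, -28)) = Mul(Mul(2, 6, Pow(Add(-9, 6), -1)), Add(19, -28)) = Mul(Mul(2, 6, Pow(-3, -1)), -9) = Mul(Mul(2, 6, Rational(-1, 3)), -9) = Mul(-4, -9) = 36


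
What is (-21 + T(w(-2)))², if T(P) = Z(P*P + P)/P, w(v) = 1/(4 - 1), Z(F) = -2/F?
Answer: 4761/4 ≈ 1190.3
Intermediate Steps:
w(v) = ⅓ (w(v) = 1/3 = ⅓)
T(P) = -2/(P*(P + P²)) (T(P) = (-2/(P*P + P))/P = (-2/(P² + P))/P = (-2/(P + P²))/P = -2/(P*(P + P²)))
(-21 + T(w(-2)))² = (-21 - 2/(3⁻²*(1 + ⅓)))² = (-21 - 2*9/4/3)² = (-21 - 2*9*¾)² = (-21 - 27/2)² = (-69/2)² = 4761/4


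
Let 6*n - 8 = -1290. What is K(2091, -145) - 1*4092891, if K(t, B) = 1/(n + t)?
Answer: -23051162109/5632 ≈ -4.0929e+6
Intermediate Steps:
n = -641/3 (n = 4/3 + (⅙)*(-1290) = 4/3 - 215 = -641/3 ≈ -213.67)
K(t, B) = 1/(-641/3 + t)
K(2091, -145) - 1*4092891 = 3/(-641 + 3*2091) - 1*4092891 = 3/(-641 + 6273) - 4092891 = 3/5632 - 4092891 = -23051162109/5632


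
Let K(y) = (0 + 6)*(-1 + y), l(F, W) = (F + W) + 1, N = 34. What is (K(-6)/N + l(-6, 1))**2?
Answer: 7921/289 ≈ 27.408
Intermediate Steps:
l(F, W) = 1 + F + W
K(y) = -6 + 6*y (K(y) = 6*(-1 + y) = -6 + 6*y)
(K(-6)/N + l(-6, 1))**2 = ((-6 + 6*(-6))/34 + (1 - 6 + 1))**2 = ((-6 - 36)*(1/34) - 4)**2 = (-42*1/34 - 4)**2 = (-21/17 - 4)**2 = (-89/17)**2 = 7921/289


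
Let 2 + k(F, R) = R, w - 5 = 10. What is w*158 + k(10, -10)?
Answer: 2358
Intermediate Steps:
w = 15 (w = 5 + 10 = 15)
k(F, R) = -2 + R
w*158 + k(10, -10) = 15*158 + (-2 - 10) = 2370 - 12 = 2358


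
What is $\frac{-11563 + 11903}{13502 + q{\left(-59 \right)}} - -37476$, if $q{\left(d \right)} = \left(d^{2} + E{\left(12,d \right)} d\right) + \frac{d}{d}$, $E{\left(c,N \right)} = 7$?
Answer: $\frac{621015136}{16571} \approx 37476.0$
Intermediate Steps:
$q{\left(d \right)} = 1 + d^{2} + 7 d$ ($q{\left(d \right)} = \left(d^{2} + 7 d\right) + \frac{d}{d} = \left(d^{2} + 7 d\right) + 1 = 1 + d^{2} + 7 d$)
$\frac{-11563 + 11903}{13502 + q{\left(-59 \right)}} - -37476 = \frac{-11563 + 11903}{13502 + \left(1 + \left(-59\right)^{2} + 7 \left(-59\right)\right)} - -37476 = \frac{340}{13502 + \left(1 + 3481 - 413\right)} + 37476 = \frac{340}{13502 + 3069} + 37476 = \frac{340}{16571} + 37476 = \frac{621015136}{16571}$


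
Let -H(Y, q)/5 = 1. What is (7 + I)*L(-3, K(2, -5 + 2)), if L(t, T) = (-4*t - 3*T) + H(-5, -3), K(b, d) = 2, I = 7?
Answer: 14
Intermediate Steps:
H(Y, q) = -5 (H(Y, q) = -5*1 = -5)
L(t, T) = -5 - 4*t - 3*T (L(t, T) = (-4*t - 3*T) - 5 = -5 - 4*t - 3*T)
(7 + I)*L(-3, K(2, -5 + 2)) = (7 + 7)*(-5 - 4*(-3) - 3*2) = 14*(-5 + 12 - 6) = 14*1 = 14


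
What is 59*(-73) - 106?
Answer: -4413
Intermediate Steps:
59*(-73) - 106 = -4307 - 106 = -4413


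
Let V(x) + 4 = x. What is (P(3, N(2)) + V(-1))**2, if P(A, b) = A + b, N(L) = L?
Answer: 0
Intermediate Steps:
V(x) = -4 + x
(P(3, N(2)) + V(-1))**2 = ((3 + 2) + (-4 - 1))**2 = (5 - 5)**2 = 0**2 = 0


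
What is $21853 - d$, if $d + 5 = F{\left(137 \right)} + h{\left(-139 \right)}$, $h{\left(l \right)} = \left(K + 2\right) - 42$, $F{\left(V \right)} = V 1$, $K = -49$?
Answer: $21810$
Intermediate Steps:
$F{\left(V \right)} = V$
$h{\left(l \right)} = -89$ ($h{\left(l \right)} = \left(-49 + 2\right) - 42 = -47 - 42 = -89$)
$d = 43$ ($d = -5 + \left(137 - 89\right) = -5 + 48 = 43$)
$21853 - d = 21853 - 43 = 21810$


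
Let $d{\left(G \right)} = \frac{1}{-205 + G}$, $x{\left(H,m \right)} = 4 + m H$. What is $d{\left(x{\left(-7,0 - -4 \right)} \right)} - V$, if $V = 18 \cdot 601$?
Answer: $- \frac{2477323}{229} \approx -10818.0$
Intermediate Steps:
$x{\left(H,m \right)} = 4 + H m$
$V = 10818$
$d{\left(x{\left(-7,0 - -4 \right)} \right)} - V = \frac{1}{-205 + \left(4 - 7 \left(0 - -4\right)\right)} - 10818 = \frac{1}{-205 + \left(4 - 7 \left(0 + 4\right)\right)} - 10818 = \frac{1}{-205 + \left(4 - 28\right)} - 10818 = \frac{1}{-205 - 24} - 10818 = \frac{1}{-229} - 10818 = - \frac{1}{229} - 10818 = - \frac{2477323}{229}$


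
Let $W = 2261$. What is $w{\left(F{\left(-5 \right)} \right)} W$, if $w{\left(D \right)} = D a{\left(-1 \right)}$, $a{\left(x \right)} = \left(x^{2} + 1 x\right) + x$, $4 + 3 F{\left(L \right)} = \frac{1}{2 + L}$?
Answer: $\frac{29393}{9} \approx 3265.9$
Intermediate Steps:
$F{\left(L \right)} = - \frac{4}{3} + \frac{1}{3 \left(2 + L\right)}$
$a{\left(x \right)} = x^{2} + 2 x$ ($a{\left(x \right)} = \left(x^{2} + x\right) + x = \left(x + x^{2}\right) + x = x^{2} + 2 x$)
$w{\left(D \right)} = - D$ ($w{\left(D \right)} = D \left(- (2 - 1)\right) = D \left(\left(-1\right) 1\right) = D \left(-1\right) = - D$)
$w{\left(F{\left(-5 \right)} \right)} W = - \frac{-7 - -20}{3 \left(2 - 5\right)} 2261 = - \frac{-7 + 20}{3 \left(-3\right)} 2261 = - \frac{\left(-1\right) 13}{3 \cdot 3} \cdot 2261 = \left(-1\right) \left(- \frac{13}{9}\right) 2261 = \frac{13}{9} \cdot 2261 = \frac{29393}{9}$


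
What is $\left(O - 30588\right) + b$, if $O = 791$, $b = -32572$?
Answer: $-62369$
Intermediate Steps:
$\left(O - 30588\right) + b = \left(791 - 30588\right) - 32572 = -29797 - 32572 = -62369$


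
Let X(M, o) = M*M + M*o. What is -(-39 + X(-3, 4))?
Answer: 42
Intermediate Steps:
X(M, o) = M² + M*o
-(-39 + X(-3, 4)) = -(-39 - 3*(-3 + 4)) = -(-39 - 3*1) = -(-39 - 3) = -1*(-42) = 42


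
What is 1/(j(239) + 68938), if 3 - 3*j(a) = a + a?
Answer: 3/206339 ≈ 1.4539e-5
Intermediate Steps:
j(a) = 1 - 2*a/3 (j(a) = 1 - (a + a)/3 = 1 - 2*a/3)
1/(j(239) + 68938) = 1/((1 - 2/3*239) + 68938) = 1/((1 - 478/3) + 68938) = 1/(-475/3 + 68938) = 1/(206339/3) = 3/206339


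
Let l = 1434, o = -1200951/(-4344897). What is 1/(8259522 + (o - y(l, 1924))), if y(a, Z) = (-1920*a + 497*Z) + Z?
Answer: 1448299/14562139940667 ≈ 9.9456e-8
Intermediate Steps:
o = 400317/1448299 (o = -1200951*(-1/4344897) = 400317/1448299 ≈ 0.27640)
y(a, Z) = -1920*a + 498*Z
1/(8259522 + (o - y(l, 1924))) = 1/(8259522 + (400317/1448299 - (-1920*1434 + 498*1924))) = 1/(8259522 + (400317/1448299 - (-2753280 + 958152))) = 1/(8259522 + (400317/1448299 - 1*(-1795128))) = 1/(8259522 + (400317/1448299 + 1795128)) = 1/(8259522 + 2599882487589/1448299) = 1/(14562139940667/1448299) = 1448299/14562139940667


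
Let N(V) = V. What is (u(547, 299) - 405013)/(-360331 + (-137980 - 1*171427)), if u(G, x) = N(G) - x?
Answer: 404765/669738 ≈ 0.60436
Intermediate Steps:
u(G, x) = G - x
(u(547, 299) - 405013)/(-360331 + (-137980 - 1*171427)) = ((547 - 1*299) - 405013)/(-360331 + (-137980 - 1*171427)) = ((547 - 299) - 405013)/(-360331 + (-137980 - 171427)) = (248 - 405013)/(-360331 - 309407) = -404765/(-669738) = -404765*(-1/669738) = 404765/669738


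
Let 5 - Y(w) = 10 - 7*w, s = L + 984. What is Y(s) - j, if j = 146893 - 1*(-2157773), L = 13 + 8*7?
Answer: -2297300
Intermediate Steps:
L = 69 (L = 13 + 56 = 69)
s = 1053 (s = 69 + 984 = 1053)
j = 2304666 (j = 146893 + 2157773 = 2304666)
Y(w) = -5 + 7*w (Y(w) = 5 - (10 - 7*w) = 5 + (-10 + 7*w) = -5 + 7*w)
Y(s) - j = (-5 + 7*1053) - 1*2304666 = (-5 + 7371) - 2304666 = 7366 - 2304666 = -2297300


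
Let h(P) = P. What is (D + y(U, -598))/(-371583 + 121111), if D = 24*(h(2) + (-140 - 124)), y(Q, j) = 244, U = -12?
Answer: 1511/62618 ≈ 0.024130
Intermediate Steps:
D = -6288 (D = 24*(2 + (-140 - 124)) = 24*(2 - 264) = 24*(-262) = -6288)
(D + y(U, -598))/(-371583 + 121111) = (-6288 + 244)/(-371583 + 121111) = -6044/(-250472) = -6044*(-1/250472) = 1511/62618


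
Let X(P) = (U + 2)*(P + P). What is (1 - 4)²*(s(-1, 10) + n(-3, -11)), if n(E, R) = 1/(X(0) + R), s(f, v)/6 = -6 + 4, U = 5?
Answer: -1197/11 ≈ -108.82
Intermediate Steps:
s(f, v) = -12 (s(f, v) = 6*(-6 + 4) = 6*(-2) = -12)
X(P) = 14*P (X(P) = (5 + 2)*(P + P) = 7*(2*P) = 14*P)
n(E, R) = 1/R (n(E, R) = 1/(14*0 + R) = 1/(0 + R) = 1/R)
(1 - 4)²*(s(-1, 10) + n(-3, -11)) = (1 - 4)²*(-12 + 1/(-11)) = (-3)²*(-12 - 1/11) = 9*(-133/11) = -1197/11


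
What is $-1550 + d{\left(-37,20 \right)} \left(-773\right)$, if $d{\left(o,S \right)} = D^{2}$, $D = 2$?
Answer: $-4642$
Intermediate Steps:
$d{\left(o,S \right)} = 4$ ($d{\left(o,S \right)} = 2^{2} = 4$)
$-1550 + d{\left(-37,20 \right)} \left(-773\right) = -1550 + 4 \left(-773\right) = -1550 - 3092 = -4642$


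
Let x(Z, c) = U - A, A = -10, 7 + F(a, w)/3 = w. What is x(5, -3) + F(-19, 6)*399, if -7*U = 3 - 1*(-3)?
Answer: -8315/7 ≈ -1187.9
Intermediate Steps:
U = -6/7 (U = -(3 - 1*(-3))/7 = -(3 + 3)/7 = -⅐*6 = -6/7 ≈ -0.85714)
F(a, w) = -21 + 3*w
x(Z, c) = 64/7 (x(Z, c) = -6/7 - 1*(-10) = -6/7 + 10 = 64/7)
x(5, -3) + F(-19, 6)*399 = 64/7 + (-21 + 3*6)*399 = 64/7 + (-21 + 18)*399 = 64/7 - 3*399 = 64/7 - 1197 = -8315/7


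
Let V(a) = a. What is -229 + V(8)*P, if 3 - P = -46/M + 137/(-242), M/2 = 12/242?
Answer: 1274201/363 ≈ 3510.2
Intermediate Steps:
M = 12/121 (M = 2*(12/242) = 2*(12*(1/242)) = 2*(6/121) = 12/121 ≈ 0.099174)
P = 169666/363 (P = 3 - (-46/12/121 + 137/(-242)) = 3 - (-46*121/12 + 137*(-1/242)) = 3 - (-2783/6 - 137/242) = 3 - 1*(-168577/363) = 3 + 168577/363 = 169666/363 ≈ 467.40)
-229 + V(8)*P = -229 + 8*(169666/363) = -229 + 1357328/363 = 1274201/363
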